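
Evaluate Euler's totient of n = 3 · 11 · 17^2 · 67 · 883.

316673280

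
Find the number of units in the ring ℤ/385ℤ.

385 = 5 × 7 × 11.
φ(5) = 5 − 1 = 4.
φ(7) = 7 − 1 = 6.
φ(11) = 11 − 1 = 10.
Since φ is multiplicative, φ(385) = 4 · 6 · 10 = 240.

240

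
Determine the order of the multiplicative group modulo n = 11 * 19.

180

φ(209) = 209 · (1 − 1/11) · (1 − 1/19)
       = 209 · 180/209 = 180.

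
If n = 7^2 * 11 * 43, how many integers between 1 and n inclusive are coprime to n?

φ(7^2) = 7^1·(7−1) = 7·6 = 42.
φ(11) = 11 − 1 = 10.
φ(43) = 43 − 1 = 42.
Multiply: 42 · 10 · 42 = 17640.

17640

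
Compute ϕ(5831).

4704

First factor: 5831 = 7**3 * 17.
φ(7^3) = 7^3 − 7^2 = 343 − 49 = 294.
φ(17) = 17 − 1 = 16.
Multiply: 294 · 16 = 4704.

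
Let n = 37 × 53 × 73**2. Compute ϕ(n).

9839232

φ(10450169) = 10450169 · (1 − 1/37) · (1 − 1/53) · (1 − 1/73)
       = 10450169 · 134784/143153 = 9839232.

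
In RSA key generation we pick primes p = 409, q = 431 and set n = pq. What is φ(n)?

φ(n) = (p − 1)(q − 1) = (409−1)(431−1) = 408·430 = 175440.

175440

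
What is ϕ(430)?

168

Prime factorization: 430 = 2 * 5 * 43.
φ(430) = 430 · (1 − 1/2) · (1 − 1/5) · (1 − 1/43)
       = 430 · 168/430 = 168.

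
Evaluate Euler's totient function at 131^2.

17030

φ(17161) = 17161 · (1 − 1/131)
       = 17161 · 130/131 = 17030.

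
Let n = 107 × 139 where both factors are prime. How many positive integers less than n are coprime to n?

For distinct primes, φ(pq) = (p−1)(q−1) = 106 × 138 = 14628.

14628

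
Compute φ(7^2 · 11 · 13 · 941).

4737600

φ(7^2) = 7^1·(7−1) = 7·6 = 42.
φ(11) = 11 − 1 = 10.
φ(13) = 13 − 1 = 12.
φ(941) = 941 − 1 = 940.
Since φ is multiplicative, φ(6593587) = 42 · 10 · 12 · 940 = 4737600.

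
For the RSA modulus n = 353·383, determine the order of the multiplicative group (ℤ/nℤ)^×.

For distinct primes, φ(pq) = (p−1)(q−1) = 352 × 382 = 134464.

134464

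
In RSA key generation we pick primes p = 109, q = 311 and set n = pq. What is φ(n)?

φ(109) = 109 − 1 = 108.
φ(311) = 311 − 1 = 310.
Multiply: 108 · 310 = 33480.

33480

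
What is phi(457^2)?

208392

φ(457^2) = 457^1·(457−1) = 457·456 = 208392.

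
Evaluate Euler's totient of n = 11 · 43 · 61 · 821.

φ(23688313) = 23688313 · (1 − 1/11) · (1 − 1/43) · (1 − 1/61) · (1 − 1/821)
       = 23688313 · 20664000/23688313 = 20664000.

20664000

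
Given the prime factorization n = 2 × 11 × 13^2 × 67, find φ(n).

102960

φ(249106) = 249106 · (1 − 1/2) · (1 − 1/11) · (1 − 1/13) · (1 − 1/67)
       = 249106 · 7920/19162 = 102960.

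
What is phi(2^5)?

16

φ(2^5) = 2^4·(2−1) = 16·1 = 16.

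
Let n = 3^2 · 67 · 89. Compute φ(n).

34848

φ(3^2) = 3^1·(3−1) = 3·2 = 6.
φ(67) = 67 − 1 = 66.
φ(89) = 89 − 1 = 88.
Multiply: 6 · 66 · 88 = 34848.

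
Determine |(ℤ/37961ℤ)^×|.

Prime factorization: 37961 = 7 × 11 × 17 × 29.
φ(7) = 7 − 1 = 6.
φ(11) = 11 − 1 = 10.
φ(17) = 17 − 1 = 16.
φ(29) = 29 − 1 = 28.
Multiply: 6 · 10 · 16 · 28 = 26880.

26880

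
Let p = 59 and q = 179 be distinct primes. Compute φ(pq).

For distinct primes, φ(pq) = (p−1)(q−1) = 58 × 178 = 10324.

10324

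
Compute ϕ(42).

42 = 2 · 3 · 7.
φ(2) = 2 − 1 = 1.
φ(3) = 3 − 1 = 2.
φ(7) = 7 − 1 = 6.
Multiply: 1 · 2 · 6 = 12.

12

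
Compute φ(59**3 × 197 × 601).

φ(24316257463) = 24316257463 · (1 − 1/59) · (1 − 1/197) · (1 − 1/601)
       = 24316257463 · 6820800/6985423 = 23743204800.

23743204800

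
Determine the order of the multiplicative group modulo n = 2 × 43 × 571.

φ(2) = 2 − 1 = 1.
φ(43) = 43 − 1 = 42.
φ(571) = 571 − 1 = 570.
Multiply: 1 · 42 · 570 = 23940.

23940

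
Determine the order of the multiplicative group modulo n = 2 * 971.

970

φ(1942) = 1942 · (1 − 1/2) · (1 − 1/971)
       = 1942 · 970/1942 = 970.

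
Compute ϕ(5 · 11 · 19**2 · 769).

10506240

φ(5) = 5 − 1 = 4.
φ(11) = 11 − 1 = 10.
φ(19^2) = 19^1·(19−1) = 19·18 = 342.
φ(769) = 769 − 1 = 768.
φ(15268495) = 4 × 10 × 342 × 768 = 10506240.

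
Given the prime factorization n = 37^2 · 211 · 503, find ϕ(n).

140419440

φ(37^2) = 37^2 − 37^1 = 1369 − 37 = 1332.
φ(211) = 211 − 1 = 210.
φ(503) = 503 − 1 = 502.
Since φ is multiplicative, φ(145296077) = 1332 · 210 · 502 = 140419440.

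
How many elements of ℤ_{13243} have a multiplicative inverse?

13243 = 17 * 19 * 41.
φ(17) = 17 − 1 = 16.
φ(19) = 19 − 1 = 18.
φ(41) = 41 − 1 = 40.
Since φ is multiplicative, φ(13243) = 16 · 18 · 40 = 11520.

11520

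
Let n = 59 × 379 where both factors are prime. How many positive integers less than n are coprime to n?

21924

For distinct primes, φ(pq) = (p−1)(q−1) = 58 × 378 = 21924.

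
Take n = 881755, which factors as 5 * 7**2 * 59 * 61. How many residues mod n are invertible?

φ(881755) = 881755 · (1 − 1/5) · (1 − 1/7) · (1 − 1/59) · (1 − 1/61)
       = 881755 · 83520/125965 = 584640.

584640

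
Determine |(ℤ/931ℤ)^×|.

756

931 = 7**2 · 19.
φ(931) = 931 · (1 − 1/7) · (1 − 1/19)
       = 931 · 108/133 = 756.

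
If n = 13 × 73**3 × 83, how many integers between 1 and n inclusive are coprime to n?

φ(419749343) = 419749343 · (1 − 1/13) · (1 − 1/73) · (1 − 1/83)
       = 419749343 · 70848/78767 = 377548992.

377548992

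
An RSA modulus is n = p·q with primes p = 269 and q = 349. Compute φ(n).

93264

φ(269) = 269 − 1 = 268.
φ(349) = 349 − 1 = 348.
φ(93881) = 268 × 348 = 93264.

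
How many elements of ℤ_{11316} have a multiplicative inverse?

First factor: 11316 = 2^2 × 3 × 23 × 41.
φ(2^2) = 2^2 − 2^1 = 4 − 2 = 2.
φ(3) = 3 − 1 = 2.
φ(23) = 23 − 1 = 22.
φ(41) = 41 − 1 = 40.
φ(11316) = 2 × 2 × 22 × 40 = 3520.

3520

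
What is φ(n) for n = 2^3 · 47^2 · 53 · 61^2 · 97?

158005186560

φ(338059369192) = 338059369192 · (1 − 1/2) · (1 − 1/47) · (1 − 1/53) · (1 − 1/61) · (1 − 1/97)
       = 338059369192 · 13777920/29478494 = 158005186560.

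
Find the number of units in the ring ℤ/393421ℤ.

393421 = 7**3 × 31 × 37.
φ(393421) = 393421 · (1 − 1/7) · (1 − 1/31) · (1 − 1/37)
       = 393421 · 6480/8029 = 317520.

317520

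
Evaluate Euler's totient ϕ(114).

114 = 2 · 3 · 19.
φ(2) = 2 − 1 = 1.
φ(3) = 3 − 1 = 2.
φ(19) = 19 − 1 = 18.
φ(114) = 1 × 2 × 18 = 36.

36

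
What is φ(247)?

247 = 13 * 19.
φ(247) = 247 · (1 − 1/13) · (1 − 1/19)
       = 247 · 216/247 = 216.

216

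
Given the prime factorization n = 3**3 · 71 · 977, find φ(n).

1229760

φ(3^3) = 3^2·(3−1) = 9·2 = 18.
φ(71) = 71 − 1 = 70.
φ(977) = 977 − 1 = 976.
Since φ is multiplicative, φ(1872909) = 18 · 70 · 976 = 1229760.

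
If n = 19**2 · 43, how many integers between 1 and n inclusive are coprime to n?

φ(19^2) = 19^2 − 19^1 = 361 − 19 = 342.
φ(43) = 43 − 1 = 42.
Multiply: 342 · 42 = 14364.

14364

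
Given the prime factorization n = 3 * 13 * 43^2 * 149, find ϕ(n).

φ(10744539) = 10744539 · (1 − 1/3) · (1 − 1/13) · (1 − 1/43) · (1 − 1/149)
       = 10744539 · 149184/249873 = 6414912.

6414912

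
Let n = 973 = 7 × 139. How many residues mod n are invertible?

828

φ(973) = 973 · (1 − 1/7) · (1 − 1/139)
       = 973 · 828/973 = 828.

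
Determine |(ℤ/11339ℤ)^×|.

Factor 11339: 11339 = 17 · 23 · 29.
φ(17) = 17 − 1 = 16.
φ(23) = 23 − 1 = 22.
φ(29) = 29 − 1 = 28.
φ(11339) = 16 × 22 × 28 = 9856.

9856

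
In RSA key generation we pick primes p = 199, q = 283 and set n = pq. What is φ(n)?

φ(199) = 199 − 1 = 198.
φ(283) = 283 − 1 = 282.
Multiply: 198 · 282 = 55836.

55836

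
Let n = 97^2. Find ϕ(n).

φ(97^2) = 97^2 − 97^1 = 9409 − 97 = 9312.

9312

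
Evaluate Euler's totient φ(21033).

12960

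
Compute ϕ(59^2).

φ(59^2) = 59^1·(59−1) = 59·58 = 3422.

3422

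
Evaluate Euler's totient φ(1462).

672

1462 = 2 · 17 · 43.
φ(2) = 2 − 1 = 1.
φ(17) = 17 − 1 = 16.
φ(43) = 43 − 1 = 42.
Multiply: 1 · 16 · 42 = 672.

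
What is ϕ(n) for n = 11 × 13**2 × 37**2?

2077920

φ(11) = 11 − 1 = 10.
φ(13^2) = 13^1·(13−1) = 13·12 = 156.
φ(37^2) = 37^1·(37−1) = 37·36 = 1332.
Since φ is multiplicative, φ(2544971) = 10 · 156 · 1332 = 2077920.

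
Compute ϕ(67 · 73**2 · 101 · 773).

φ(67) = 67 − 1 = 66.
φ(73^2) = 73^1·(73−1) = 73·72 = 5256.
φ(101) = 101 − 1 = 100.
φ(773) = 773 − 1 = 772.
Since φ is multiplicative, φ(27875418139) = 66 · 5256 · 100 · 772 = 26780371200.

26780371200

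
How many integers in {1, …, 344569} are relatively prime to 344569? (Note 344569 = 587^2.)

φ(587^2) = 587^2 − 587^1 = 344569 − 587 = 343982.

343982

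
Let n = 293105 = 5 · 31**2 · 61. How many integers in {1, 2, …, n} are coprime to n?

223200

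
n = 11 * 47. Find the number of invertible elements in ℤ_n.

φ(11) = 11 − 1 = 10.
φ(47) = 47 − 1 = 46.
φ(517) = 10 × 46 = 460.

460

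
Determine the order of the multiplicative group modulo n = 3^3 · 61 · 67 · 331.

φ(36525519) = 36525519 · (1 − 1/3) · (1 − 1/61) · (1 − 1/67) · (1 − 1/331)
       = 36525519 · 2613600/4058391 = 23522400.

23522400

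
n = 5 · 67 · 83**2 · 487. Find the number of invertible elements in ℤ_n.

φ(5) = 5 − 1 = 4.
φ(67) = 67 − 1 = 66.
φ(83^2) = 83^1·(83−1) = 83·82 = 6806.
φ(487) = 487 − 1 = 486.
Since φ is multiplicative, φ(1123905905) = 4 · 66 · 6806 · 486 = 873237024.

873237024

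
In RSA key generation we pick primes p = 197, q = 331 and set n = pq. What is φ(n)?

64680

φ(pq) = (p−1)(q−1) = 196 · 330 = 64680.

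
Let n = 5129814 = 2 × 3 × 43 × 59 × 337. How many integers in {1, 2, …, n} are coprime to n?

1636992

φ(5129814) = 5129814 · (1 − 1/2) · (1 − 1/3) · (1 − 1/43) · (1 − 1/59) · (1 − 1/337)
       = 5129814 · 1636992/5129814 = 1636992.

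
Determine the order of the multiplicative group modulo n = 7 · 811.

φ(5677) = 5677 · (1 − 1/7) · (1 − 1/811)
       = 5677 · 4860/5677 = 4860.

4860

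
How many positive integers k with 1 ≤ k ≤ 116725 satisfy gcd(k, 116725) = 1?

Factor 116725: 116725 = 5^2 · 7 · 23 · 29.
φ(5^2) = 5^1·(5−1) = 5·4 = 20.
φ(7) = 7 − 1 = 6.
φ(23) = 23 − 1 = 22.
φ(29) = 29 − 1 = 28.
φ(116725) = 20 × 6 × 22 × 28 = 73920.

73920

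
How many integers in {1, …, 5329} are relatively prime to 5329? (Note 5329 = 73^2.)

φ(5329) = 5329 · (1 − 1/73)
       = 5329 · 72/73 = 5256.

5256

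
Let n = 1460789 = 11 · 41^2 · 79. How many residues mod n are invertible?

1279200

φ(11) = 11 − 1 = 10.
φ(41^2) = 41^1·(41−1) = 41·40 = 1640.
φ(79) = 79 − 1 = 78.
Since φ is multiplicative, φ(1460789) = 10 · 1640 · 78 = 1279200.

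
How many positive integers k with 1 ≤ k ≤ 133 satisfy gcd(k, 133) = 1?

Prime factorization: 133 = 7 · 19.
φ(7) = 7 − 1 = 6.
φ(19) = 19 − 1 = 18.
φ(133) = 6 × 18 = 108.

108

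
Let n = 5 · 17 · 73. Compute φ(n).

φ(5) = 5 − 1 = 4.
φ(17) = 17 − 1 = 16.
φ(73) = 73 − 1 = 72.
Since φ is multiplicative, φ(6205) = 4 · 16 · 72 = 4608.

4608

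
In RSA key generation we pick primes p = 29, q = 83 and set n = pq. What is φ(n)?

2296

φ(n) = (p − 1)(q − 1) = (29−1)(83−1) = 28·82 = 2296.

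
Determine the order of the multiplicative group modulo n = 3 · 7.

12

φ(3) = 3 − 1 = 2.
φ(7) = 7 − 1 = 6.
Since φ is multiplicative, φ(21) = 2 · 6 = 12.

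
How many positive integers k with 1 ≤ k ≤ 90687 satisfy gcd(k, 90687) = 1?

54432

First factor: 90687 = 3 · 19 · 37 · 43.
φ(3) = 3 − 1 = 2.
φ(19) = 19 − 1 = 18.
φ(37) = 37 − 1 = 36.
φ(43) = 43 − 1 = 42.
Since φ is multiplicative, φ(90687) = 2 · 18 · 36 · 42 = 54432.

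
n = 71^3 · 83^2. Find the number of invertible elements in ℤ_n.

φ(2465648879) = 2465648879 · (1 − 1/71) · (1 − 1/83)
       = 2465648879 · 5740/5893 = 2401633220.

2401633220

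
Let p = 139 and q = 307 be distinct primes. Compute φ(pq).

42228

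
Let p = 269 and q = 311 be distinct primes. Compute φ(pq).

83080

For distinct primes, φ(pq) = (p−1)(q−1) = 268 × 310 = 83080.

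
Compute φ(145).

112

First factor: 145 = 5 * 29.
φ(145) = 145 · (1 − 1/5) · (1 − 1/29)
       = 145 · 112/145 = 112.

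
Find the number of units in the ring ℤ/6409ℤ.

5376

Prime factorization: 6409 = 13 × 17 × 29.
φ(6409) = 6409 · (1 − 1/13) · (1 − 1/17) · (1 − 1/29)
       = 6409 · 5376/6409 = 5376.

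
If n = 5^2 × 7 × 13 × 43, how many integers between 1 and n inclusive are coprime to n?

φ(5^2) = 5^2 − 5^1 = 25 − 5 = 20.
φ(7) = 7 − 1 = 6.
φ(13) = 13 − 1 = 12.
φ(43) = 43 − 1 = 42.
Since φ is multiplicative, φ(97825) = 20 · 6 · 12 · 42 = 60480.

60480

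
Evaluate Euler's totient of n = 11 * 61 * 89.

52800

φ(11) = 11 − 1 = 10.
φ(61) = 61 − 1 = 60.
φ(89) = 89 − 1 = 88.
Since φ is multiplicative, φ(59719) = 10 · 60 · 88 = 52800.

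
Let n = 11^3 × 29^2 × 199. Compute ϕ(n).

φ(222754829) = 222754829 · (1 − 1/11) · (1 − 1/29) · (1 − 1/199)
       = 222754829 · 55440/63481 = 194538960.

194538960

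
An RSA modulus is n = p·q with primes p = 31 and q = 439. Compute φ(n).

φ(n) = (p − 1)(q − 1) = (31−1)(439−1) = 30·438 = 13140.

13140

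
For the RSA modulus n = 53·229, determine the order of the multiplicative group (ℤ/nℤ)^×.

φ(53) = 53 − 1 = 52.
φ(229) = 229 − 1 = 228.
φ(12137) = 52 × 228 = 11856.

11856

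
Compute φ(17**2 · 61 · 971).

φ(17^2) = 17^1·(17−1) = 17·16 = 272.
φ(61) = 61 − 1 = 60.
φ(971) = 971 − 1 = 970.
φ(17117759) = 272 × 60 × 970 = 15830400.

15830400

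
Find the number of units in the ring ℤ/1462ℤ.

672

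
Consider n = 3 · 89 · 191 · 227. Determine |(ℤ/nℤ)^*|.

φ(11576319) = 11576319 · (1 − 1/3) · (1 − 1/89) · (1 − 1/191) · (1 − 1/227)
       = 11576319 · 7557440/11576319 = 7557440.

7557440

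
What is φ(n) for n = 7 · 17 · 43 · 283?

φ(7) = 7 − 1 = 6.
φ(17) = 17 − 1 = 16.
φ(43) = 43 − 1 = 42.
φ(283) = 283 − 1 = 282.
φ(1448111) = 6 × 16 × 42 × 282 = 1137024.

1137024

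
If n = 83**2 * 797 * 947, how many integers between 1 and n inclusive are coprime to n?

φ(5199534751) = 5199534751 · (1 − 1/83) · (1 − 1/797) · (1 − 1/947)
       = 5199534751 · 61747312/62644997 = 5125026896.

5125026896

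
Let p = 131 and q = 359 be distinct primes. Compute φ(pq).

For distinct primes, φ(pq) = (p−1)(q−1) = 130 × 358 = 46540.

46540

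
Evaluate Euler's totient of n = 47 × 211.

φ(47) = 47 − 1 = 46.
φ(211) = 211 − 1 = 210.
Multiply: 46 · 210 = 9660.

9660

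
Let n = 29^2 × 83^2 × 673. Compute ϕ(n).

3713789184

φ(29^2) = 29^2 − 29^1 = 841 − 29 = 812.
φ(83^2) = 83^1·(83−1) = 83·82 = 6806.
φ(673) = 673 − 1 = 672.
Since φ is multiplicative, φ(3899125777) = 812 · 6806 · 672 = 3713789184.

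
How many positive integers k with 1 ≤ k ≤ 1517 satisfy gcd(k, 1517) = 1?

First factor: 1517 = 37 × 41.
φ(37) = 37 − 1 = 36.
φ(41) = 41 − 1 = 40.
Multiply: 36 · 40 = 1440.

1440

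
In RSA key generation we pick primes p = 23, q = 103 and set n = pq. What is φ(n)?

φ(23) = 23 − 1 = 22.
φ(103) = 103 − 1 = 102.
φ(2369) = 22 × 102 = 2244.

2244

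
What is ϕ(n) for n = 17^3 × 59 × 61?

φ(17^3) = 17^2·(17−1) = 289·16 = 4624.
φ(59) = 59 − 1 = 58.
φ(61) = 61 − 1 = 60.
φ(17681887) = 4624 × 58 × 60 = 16091520.

16091520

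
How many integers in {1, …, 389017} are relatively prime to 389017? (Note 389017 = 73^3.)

383688

φ(389017) = 389017 · (1 − 1/73)
       = 389017 · 72/73 = 383688.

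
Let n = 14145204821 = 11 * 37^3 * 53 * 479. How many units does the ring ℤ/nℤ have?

φ(14145204821) = 14145204821 · (1 − 1/11) · (1 − 1/37) · (1 − 1/53) · (1 − 1/479)
       = 14145204821 · 8948160/10332509 = 12250031040.

12250031040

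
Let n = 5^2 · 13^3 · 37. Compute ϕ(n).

1460160

φ(5^2) = 5^1·(5−1) = 5·4 = 20.
φ(13^3) = 13^2·(13−1) = 169·12 = 2028.
φ(37) = 37 − 1 = 36.
Since φ is multiplicative, φ(2032225) = 20 · 2028 · 36 = 1460160.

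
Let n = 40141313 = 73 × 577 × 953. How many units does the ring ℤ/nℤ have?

39481344

φ(73) = 73 − 1 = 72.
φ(577) = 577 − 1 = 576.
φ(953) = 953 − 1 = 952.
φ(40141313) = 72 × 576 × 952 = 39481344.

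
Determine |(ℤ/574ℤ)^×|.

240

First factor: 574 = 2 * 7 * 41.
φ(2) = 2 − 1 = 1.
φ(7) = 7 − 1 = 6.
φ(41) = 41 − 1 = 40.
Multiply: 1 · 6 · 40 = 240.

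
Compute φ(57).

36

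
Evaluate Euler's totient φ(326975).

224000

326975 = 5^2 · 11 · 29 · 41.
φ(326975) = 326975 · (1 − 1/5) · (1 − 1/11) · (1 − 1/29) · (1 − 1/41)
       = 326975 · 44800/65395 = 224000.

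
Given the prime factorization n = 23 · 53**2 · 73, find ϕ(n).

4365504

φ(4716311) = 4716311 · (1 − 1/23) · (1 − 1/53) · (1 − 1/73)
       = 4716311 · 82368/88987 = 4365504.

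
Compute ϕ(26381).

Factor 26381: 26381 = 23 * 31 * 37.
φ(23) = 23 − 1 = 22.
φ(31) = 31 − 1 = 30.
φ(37) = 37 − 1 = 36.
φ(26381) = 22 × 30 × 36 = 23760.

23760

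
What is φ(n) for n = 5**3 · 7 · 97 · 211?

12096000

φ(5^3) = 5^2·(5−1) = 25·4 = 100.
φ(7) = 7 − 1 = 6.
φ(97) = 97 − 1 = 96.
φ(211) = 211 − 1 = 210.
Multiply: 100 · 6 · 96 · 210 = 12096000.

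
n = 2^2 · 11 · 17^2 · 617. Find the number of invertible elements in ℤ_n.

3351040

φ(7845772) = 7845772 · (1 − 1/2) · (1 − 1/11) · (1 − 1/17) · (1 − 1/617)
       = 7845772 · 98560/230758 = 3351040.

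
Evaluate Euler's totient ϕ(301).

252

301 = 7 · 43.
φ(301) = 301 · (1 − 1/7) · (1 − 1/43)
       = 301 · 252/301 = 252.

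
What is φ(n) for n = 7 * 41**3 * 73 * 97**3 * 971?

25450591918694400

φ(31210943895953773) = 31210943895953773 · (1 − 1/7) · (1 − 1/41) · (1 − 1/73) · (1 − 1/97) · (1 − 1/971)
       = 31210943895953773 · 1609113600/1973311837 = 25450591918694400.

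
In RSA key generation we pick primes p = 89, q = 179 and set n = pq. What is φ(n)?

15664

φ(89) = 89 − 1 = 88.
φ(179) = 179 − 1 = 178.
Multiply: 88 · 178 = 15664.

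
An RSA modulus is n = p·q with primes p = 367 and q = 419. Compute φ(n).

φ(153773) = 153773 · (1 − 1/367) · (1 − 1/419)
       = 153773 · 152988/153773 = 152988.

152988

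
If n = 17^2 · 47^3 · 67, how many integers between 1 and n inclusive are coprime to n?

φ(2010324749) = 2010324749 · (1 − 1/17) · (1 − 1/47) · (1 − 1/67)
       = 2010324749 · 48576/53533 = 1824174528.

1824174528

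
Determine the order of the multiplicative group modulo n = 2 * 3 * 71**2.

φ(2) = 2 − 1 = 1.
φ(3) = 3 − 1 = 2.
φ(71^2) = 71^1·(71−1) = 71·70 = 4970.
φ(30246) = 1 × 2 × 4970 = 9940.

9940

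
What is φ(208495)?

Factor 208495: 208495 = 5 * 7^2 * 23 * 37.
φ(208495) = 208495 · (1 − 1/5) · (1 − 1/7) · (1 − 1/23) · (1 − 1/37)
       = 208495 · 19008/29785 = 133056.

133056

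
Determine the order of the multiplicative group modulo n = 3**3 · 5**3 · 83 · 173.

25387200

φ(48461625) = 48461625 · (1 − 1/3) · (1 − 1/5) · (1 − 1/83) · (1 − 1/173)
       = 48461625 · 112832/215385 = 25387200.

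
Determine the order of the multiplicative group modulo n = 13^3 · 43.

85176

φ(94471) = 94471 · (1 − 1/13) · (1 − 1/43)
       = 94471 · 504/559 = 85176.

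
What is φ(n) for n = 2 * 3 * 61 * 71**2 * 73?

φ(134685438) = 134685438 · (1 − 1/2) · (1 − 1/3) · (1 − 1/61) · (1 − 1/71) · (1 − 1/73)
       = 134685438 · 604800/1896978 = 42940800.

42940800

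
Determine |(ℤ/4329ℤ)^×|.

4329 = 3^2 · 13 · 37.
φ(4329) = 4329 · (1 − 1/3) · (1 − 1/13) · (1 − 1/37)
       = 4329 · 864/1443 = 2592.

2592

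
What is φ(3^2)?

6

φ(3^2) = 3^2 − 3^1 = 9 − 3 = 6.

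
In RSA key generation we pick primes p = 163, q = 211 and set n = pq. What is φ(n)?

34020

For distinct primes, φ(pq) = (p−1)(q−1) = 162 × 210 = 34020.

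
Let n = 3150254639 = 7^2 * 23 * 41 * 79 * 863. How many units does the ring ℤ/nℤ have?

2485042560

φ(3150254639) = 3150254639 · (1 − 1/7) · (1 − 1/23) · (1 − 1/41) · (1 − 1/79) · (1 − 1/863)
       = 3150254639 · 355006080/450036377 = 2485042560.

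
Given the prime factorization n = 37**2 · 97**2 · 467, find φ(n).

5780070144

φ(37^2) = 37^2 − 37^1 = 1369 − 37 = 1332.
φ(97^2) = 97^1·(97−1) = 97·96 = 9312.
φ(467) = 467 − 1 = 466.
Multiply: 1332 · 9312 · 466 = 5780070144.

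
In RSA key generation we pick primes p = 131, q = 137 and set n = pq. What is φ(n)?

17680

φ(n) = (p − 1)(q − 1) = (131−1)(137−1) = 130·136 = 17680.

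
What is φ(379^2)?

143262

φ(379^2) = 379^1·(379−1) = 379·378 = 143262.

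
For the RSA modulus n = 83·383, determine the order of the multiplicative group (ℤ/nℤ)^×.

φ(31789) = 31789 · (1 − 1/83) · (1 − 1/383)
       = 31789 · 31324/31789 = 31324.

31324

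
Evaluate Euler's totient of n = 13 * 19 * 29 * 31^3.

φ(13) = 13 − 1 = 12.
φ(19) = 19 − 1 = 18.
φ(29) = 29 − 1 = 28.
φ(31^3) = 31^3 − 31^2 = 29791 − 961 = 28830.
φ(213392933) = 12 × 18 × 28 × 28830 = 174363840.

174363840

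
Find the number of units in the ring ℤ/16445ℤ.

Factor 16445: 16445 = 5 * 11 * 13 * 23.
φ(16445) = 16445 · (1 − 1/5) · (1 − 1/11) · (1 − 1/13) · (1 − 1/23)
       = 16445 · 10560/16445 = 10560.

10560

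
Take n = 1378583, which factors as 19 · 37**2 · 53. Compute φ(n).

φ(19) = 19 − 1 = 18.
φ(37^2) = 37^2 − 37^1 = 1369 − 37 = 1332.
φ(53) = 53 − 1 = 52.
Multiply: 18 · 1332 · 52 = 1246752.

1246752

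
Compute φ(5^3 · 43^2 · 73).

φ(5^3) = 5^2·(5−1) = 25·4 = 100.
φ(43^2) = 43^2 − 43^1 = 1849 − 43 = 1806.
φ(73) = 73 − 1 = 72.
Since φ is multiplicative, φ(16872125) = 100 · 1806 · 72 = 13003200.

13003200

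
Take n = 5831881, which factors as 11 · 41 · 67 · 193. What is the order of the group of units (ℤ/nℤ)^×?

5068800

φ(5831881) = 5831881 · (1 − 1/11) · (1 − 1/41) · (1 − 1/67) · (1 − 1/193)
       = 5831881 · 5068800/5831881 = 5068800.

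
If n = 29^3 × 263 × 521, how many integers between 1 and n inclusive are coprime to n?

φ(3341853947) = 3341853947 · (1 − 1/29) · (1 − 1/263) · (1 − 1/521)
       = 3341853947 · 3814720/3973667 = 3208179520.

3208179520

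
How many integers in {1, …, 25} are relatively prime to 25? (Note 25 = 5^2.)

20

φ(25) = 25 · (1 − 1/5)
       = 25 · 4/5 = 20.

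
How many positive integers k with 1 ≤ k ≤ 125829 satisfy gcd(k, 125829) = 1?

72000

Factor 125829: 125829 = 3**2 * 11 * 31 * 41.
φ(3^2) = 3^2 − 3^1 = 9 − 3 = 6.
φ(11) = 11 − 1 = 10.
φ(31) = 31 − 1 = 30.
φ(41) = 41 − 1 = 40.
Since φ is multiplicative, φ(125829) = 6 · 10 · 30 · 40 = 72000.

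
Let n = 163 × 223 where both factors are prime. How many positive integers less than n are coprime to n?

φ(pq) = (p−1)(q−1) = 162 · 222 = 35964.

35964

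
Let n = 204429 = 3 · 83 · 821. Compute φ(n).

134480

φ(3) = 3 − 1 = 2.
φ(83) = 83 − 1 = 82.
φ(821) = 821 − 1 = 820.
Multiply: 2 · 82 · 820 = 134480.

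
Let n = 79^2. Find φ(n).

6162

φ(6241) = 6241 · (1 − 1/79)
       = 6241 · 78/79 = 6162.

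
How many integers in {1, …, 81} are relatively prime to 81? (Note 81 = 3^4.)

54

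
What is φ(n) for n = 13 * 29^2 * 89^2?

φ(13) = 13 − 1 = 12.
φ(29^2) = 29^2 − 29^1 = 841 − 29 = 812.
φ(89^2) = 89^2 − 89^1 = 7921 − 89 = 7832.
Multiply: 12 · 812 · 7832 = 76315008.

76315008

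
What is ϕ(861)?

480

Prime factorization: 861 = 3 · 7 · 41.
φ(861) = 861 · (1 − 1/3) · (1 − 1/7) · (1 − 1/41)
       = 861 · 480/861 = 480.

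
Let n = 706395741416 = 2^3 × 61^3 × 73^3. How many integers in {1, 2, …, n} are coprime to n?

342648731520

φ(706395741416) = 706395741416 · (1 − 1/2) · (1 − 1/61) · (1 − 1/73)
       = 706395741416 · 4320/8906 = 342648731520.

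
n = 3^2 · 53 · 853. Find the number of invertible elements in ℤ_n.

φ(3^2) = 3^1·(3−1) = 3·2 = 6.
φ(53) = 53 − 1 = 52.
φ(853) = 853 − 1 = 852.
Since φ is multiplicative, φ(406881) = 6 · 52 · 852 = 265824.

265824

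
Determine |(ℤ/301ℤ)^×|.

252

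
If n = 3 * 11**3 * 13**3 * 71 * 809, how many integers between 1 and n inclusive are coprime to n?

φ(3) = 3 − 1 = 2.
φ(11^3) = 11^3 − 11^2 = 1331 − 121 = 1210.
φ(13^3) = 13^2·(13−1) = 169·12 = 2028.
φ(71) = 71 − 1 = 70.
φ(809) = 809 − 1 = 808.
Since φ is multiplicative, φ(503890577619) = 2 · 1210 · 2028 · 70 · 808 = 277582905600.

277582905600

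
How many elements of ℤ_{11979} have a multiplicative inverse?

11979 = 3^2 · 11^3.
φ(3^2) = 3^1·(3−1) = 3·2 = 6.
φ(11^3) = 11^2·(11−1) = 121·10 = 1210.
Multiply: 6 · 1210 = 7260.

7260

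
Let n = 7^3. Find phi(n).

φ(343) = 343 · (1 − 1/7)
       = 343 · 6/7 = 294.

294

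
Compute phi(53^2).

2756

φ(2809) = 2809 · (1 − 1/53)
       = 2809 · 52/53 = 2756.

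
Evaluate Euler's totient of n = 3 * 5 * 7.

48

φ(105) = 105 · (1 − 1/3) · (1 − 1/5) · (1 − 1/7)
       = 105 · 48/105 = 48.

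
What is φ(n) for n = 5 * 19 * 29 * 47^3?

204853824

φ(5) = 5 − 1 = 4.
φ(19) = 19 − 1 = 18.
φ(29) = 29 − 1 = 28.
φ(47^3) = 47^2·(47−1) = 2209·46 = 101614.
Multiply: 4 · 18 · 28 · 101614 = 204853824.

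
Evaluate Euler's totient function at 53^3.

146068

φ(53^3) = 53^2·(53−1) = 2809·52 = 146068.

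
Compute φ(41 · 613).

24480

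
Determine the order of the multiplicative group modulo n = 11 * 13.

φ(143) = 143 · (1 − 1/11) · (1 − 1/13)
       = 143 · 120/143 = 120.

120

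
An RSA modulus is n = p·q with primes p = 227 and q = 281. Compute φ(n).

φ(63787) = 63787 · (1 − 1/227) · (1 − 1/281)
       = 63787 · 63280/63787 = 63280.

63280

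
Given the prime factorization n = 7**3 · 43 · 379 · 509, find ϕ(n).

φ(7^3) = 7^2·(7−1) = 49·6 = 294.
φ(43) = 43 − 1 = 42.
φ(379) = 379 − 1 = 378.
φ(509) = 509 − 1 = 508.
Since φ is multiplicative, φ(2845244339) = 294 · 42 · 378 · 508 = 2371112352.

2371112352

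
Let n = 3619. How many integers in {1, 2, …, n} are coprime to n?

2760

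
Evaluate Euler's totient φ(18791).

18791 = 19 · 23 · 43.
φ(18791) = 18791 · (1 − 1/19) · (1 − 1/23) · (1 − 1/43)
       = 18791 · 16632/18791 = 16632.

16632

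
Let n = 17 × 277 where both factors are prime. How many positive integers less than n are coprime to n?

4416

φ(17) = 17 − 1 = 16.
φ(277) = 277 − 1 = 276.
Since φ is multiplicative, φ(4709) = 16 · 276 = 4416.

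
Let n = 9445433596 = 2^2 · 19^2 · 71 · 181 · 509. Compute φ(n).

4378147200

φ(2^2) = 2^1·(2−1) = 2·1 = 2.
φ(19^2) = 19^1·(19−1) = 19·18 = 342.
φ(71) = 71 − 1 = 70.
φ(181) = 181 − 1 = 180.
φ(509) = 509 − 1 = 508.
Since φ is multiplicative, φ(9445433596) = 2 · 342 · 70 · 180 · 508 = 4378147200.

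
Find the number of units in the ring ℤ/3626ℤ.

Prime factorization: 3626 = 2 × 7**2 × 37.
φ(2) = 2 − 1 = 1.
φ(7^2) = 7^1·(7−1) = 7·6 = 42.
φ(37) = 37 − 1 = 36.
Multiply: 1 · 42 · 36 = 1512.

1512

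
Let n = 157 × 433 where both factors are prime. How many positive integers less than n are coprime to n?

φ(n) = (p − 1)(q − 1) = (157−1)(433−1) = 156·432 = 67392.

67392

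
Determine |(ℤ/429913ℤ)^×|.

429913 = 11^3 · 17 · 19.
φ(11^3) = 11^2·(11−1) = 121·10 = 1210.
φ(17) = 17 − 1 = 16.
φ(19) = 19 − 1 = 18.
φ(429913) = 1210 × 16 × 18 = 348480.

348480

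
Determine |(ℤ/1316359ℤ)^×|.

1118040

1316359 = 11**3 · 23 · 43.
φ(1316359) = 1316359 · (1 − 1/11) · (1 − 1/23) · (1 − 1/43)
       = 1316359 · 9240/10879 = 1118040.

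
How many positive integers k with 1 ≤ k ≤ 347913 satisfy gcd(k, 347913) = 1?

211680

347913 = 3**2 × 29 × 31 × 43.
φ(347913) = 347913 · (1 − 1/3) · (1 − 1/29) · (1 − 1/31) · (1 − 1/43)
       = 347913 · 70560/115971 = 211680.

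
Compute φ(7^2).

42

φ(7^2) = 7^1·(7−1) = 7·6 = 42.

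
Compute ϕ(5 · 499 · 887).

1764912

φ(5) = 5 − 1 = 4.
φ(499) = 499 − 1 = 498.
φ(887) = 887 − 1 = 886.
Multiply: 4 · 498 · 886 = 1764912.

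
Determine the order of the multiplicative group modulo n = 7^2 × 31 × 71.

88200

φ(7^2) = 7^1·(7−1) = 7·6 = 42.
φ(31) = 31 − 1 = 30.
φ(71) = 71 − 1 = 70.
Multiply: 42 · 30 · 70 = 88200.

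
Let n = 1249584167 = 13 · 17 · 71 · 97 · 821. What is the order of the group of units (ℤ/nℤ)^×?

φ(1249584167) = 1249584167 · (1 − 1/13) · (1 − 1/17) · (1 − 1/71) · (1 − 1/97) · (1 − 1/821)
       = 1249584167 · 1057996800/1249584167 = 1057996800.

1057996800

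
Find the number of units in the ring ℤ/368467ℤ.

302400

First factor: 368467 = 11 * 19 * 41 * 43.
φ(368467) = 368467 · (1 − 1/11) · (1 − 1/19) · (1 − 1/41) · (1 − 1/43)
       = 368467 · 302400/368467 = 302400.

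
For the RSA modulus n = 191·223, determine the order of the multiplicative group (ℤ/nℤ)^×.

φ(191) = 191 − 1 = 190.
φ(223) = 223 − 1 = 222.
φ(42593) = 190 × 222 = 42180.

42180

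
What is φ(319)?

Prime factorization: 319 = 11 × 29.
φ(319) = 319 · (1 − 1/11) · (1 − 1/29)
       = 319 · 280/319 = 280.

280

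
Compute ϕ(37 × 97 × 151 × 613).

φ(37) = 37 − 1 = 36.
φ(97) = 97 − 1 = 96.
φ(151) = 151 − 1 = 150.
φ(613) = 613 − 1 = 612.
Multiply: 36 · 96 · 150 · 612 = 317260800.

317260800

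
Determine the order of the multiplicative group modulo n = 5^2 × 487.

9720

φ(12175) = 12175 · (1 − 1/5) · (1 − 1/487)
       = 12175 · 1944/2435 = 9720.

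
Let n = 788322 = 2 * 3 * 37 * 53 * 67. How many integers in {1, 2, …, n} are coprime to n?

247104

φ(788322) = 788322 · (1 − 1/2) · (1 − 1/3) · (1 − 1/37) · (1 − 1/53) · (1 − 1/67)
       = 788322 · 247104/788322 = 247104.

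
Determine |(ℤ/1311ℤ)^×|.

792

Factor 1311: 1311 = 3 × 19 × 23.
φ(1311) = 1311 · (1 − 1/3) · (1 − 1/19) · (1 − 1/23)
       = 1311 · 792/1311 = 792.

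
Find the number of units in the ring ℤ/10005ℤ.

First factor: 10005 = 3 * 5 * 23 * 29.
φ(3) = 3 − 1 = 2.
φ(5) = 5 − 1 = 4.
φ(23) = 23 − 1 = 22.
φ(29) = 29 − 1 = 28.
φ(10005) = 2 × 4 × 22 × 28 = 4928.

4928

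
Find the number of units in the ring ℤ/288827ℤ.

288827 = 7 × 11**3 × 31.
φ(288827) = 288827 · (1 − 1/7) · (1 − 1/11) · (1 − 1/31)
       = 288827 · 1800/2387 = 217800.

217800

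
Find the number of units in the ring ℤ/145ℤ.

112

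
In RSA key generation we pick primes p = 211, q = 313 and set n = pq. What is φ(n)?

65520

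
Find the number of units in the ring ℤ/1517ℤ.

Factor 1517: 1517 = 37 × 41.
φ(1517) = 1517 · (1 − 1/37) · (1 − 1/41)
       = 1517 · 1440/1517 = 1440.

1440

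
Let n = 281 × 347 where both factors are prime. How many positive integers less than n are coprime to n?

96880

φ(n) = (p − 1)(q − 1) = (281−1)(347−1) = 280·346 = 96880.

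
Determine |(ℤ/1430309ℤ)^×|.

1270080

First factor: 1430309 = 29 * 31 * 37 * 43.
φ(29) = 29 − 1 = 28.
φ(31) = 31 − 1 = 30.
φ(37) = 37 − 1 = 36.
φ(43) = 43 − 1 = 42.
Multiply: 28 · 30 · 36 · 42 = 1270080.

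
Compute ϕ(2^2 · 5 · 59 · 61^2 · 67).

φ(294182260) = 294182260 · (1 − 1/2) · (1 − 1/5) · (1 − 1/59) · (1 − 1/61) · (1 − 1/67)
       = 294182260 · 918720/2411330 = 112083840.

112083840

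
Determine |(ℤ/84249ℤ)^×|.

84249 = 3**2 · 11 · 23 · 37.
φ(3^2) = 3^2 − 3^1 = 9 − 3 = 6.
φ(11) = 11 − 1 = 10.
φ(23) = 23 − 1 = 22.
φ(37) = 37 − 1 = 36.
Since φ is multiplicative, φ(84249) = 6 · 10 · 22 · 36 = 47520.

47520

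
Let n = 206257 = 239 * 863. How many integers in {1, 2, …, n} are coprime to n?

205156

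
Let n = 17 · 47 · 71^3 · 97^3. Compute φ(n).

234588789012480

φ(17) = 17 − 1 = 16.
φ(47) = 47 − 1 = 46.
φ(71^3) = 71^3 − 71^2 = 357911 − 5041 = 352870.
φ(97^3) = 97^3 − 97^2 = 912673 − 9409 = 903264.
Since φ is multiplicative, φ(260997909176297) = 16 · 46 · 352870 · 903264 = 234588789012480.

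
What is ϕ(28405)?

28405 = 5 × 13 × 19 × 23.
φ(28405) = 28405 · (1 − 1/5) · (1 − 1/13) · (1 − 1/19) · (1 − 1/23)
       = 28405 · 19008/28405 = 19008.

19008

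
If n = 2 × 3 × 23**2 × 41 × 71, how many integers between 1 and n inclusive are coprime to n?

φ(9239514) = 9239514 · (1 − 1/2) · (1 − 1/3) · (1 − 1/23) · (1 − 1/41) · (1 − 1/71)
       = 9239514 · 123200/401718 = 2833600.

2833600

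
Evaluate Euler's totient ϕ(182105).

110880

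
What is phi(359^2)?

128522

φ(359^2) = 359^1·(359−1) = 359·358 = 128522.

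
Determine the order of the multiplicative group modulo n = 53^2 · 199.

545688

φ(558991) = 558991 · (1 − 1/53) · (1 − 1/199)
       = 558991 · 10296/10547 = 545688.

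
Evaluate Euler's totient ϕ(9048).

Factor 9048: 9048 = 2^3 · 3 · 13 · 29.
φ(9048) = 9048 · (1 − 1/2) · (1 − 1/3) · (1 − 1/13) · (1 − 1/29)
       = 9048 · 672/2262 = 2688.

2688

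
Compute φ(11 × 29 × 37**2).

372960

φ(11) = 11 − 1 = 10.
φ(29) = 29 − 1 = 28.
φ(37^2) = 37^2 − 37^1 = 1369 − 37 = 1332.
Since φ is multiplicative, φ(436711) = 10 · 28 · 1332 = 372960.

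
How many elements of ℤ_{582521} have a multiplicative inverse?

498960

582521 = 19 * 23 * 31 * 43.
φ(582521) = 582521 · (1 − 1/19) · (1 − 1/23) · (1 − 1/31) · (1 − 1/43)
       = 582521 · 498960/582521 = 498960.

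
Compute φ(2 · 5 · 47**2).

8648

φ(22090) = 22090 · (1 − 1/2) · (1 − 1/5) · (1 − 1/47)
       = 22090 · 184/470 = 8648.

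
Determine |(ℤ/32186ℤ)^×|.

11880

32186 = 2 * 7 * 11^2 * 19.
φ(2) = 2 − 1 = 1.
φ(7) = 7 − 1 = 6.
φ(11^2) = 11^2 − 11^1 = 121 − 11 = 110.
φ(19) = 19 − 1 = 18.
Since φ is multiplicative, φ(32186) = 1 · 6 · 110 · 18 = 11880.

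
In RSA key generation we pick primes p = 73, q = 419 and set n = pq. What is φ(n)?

φ(pq) = (p−1)(q−1) = 72 · 418 = 30096.

30096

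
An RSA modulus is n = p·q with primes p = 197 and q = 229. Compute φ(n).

For distinct primes, φ(pq) = (p−1)(q−1) = 196 × 228 = 44688.

44688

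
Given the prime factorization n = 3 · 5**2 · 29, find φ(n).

φ(3) = 3 − 1 = 2.
φ(5^2) = 5^1·(5−1) = 5·4 = 20.
φ(29) = 29 − 1 = 28.
φ(2175) = 2 × 20 × 28 = 1120.

1120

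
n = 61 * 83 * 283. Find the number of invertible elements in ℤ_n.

1387440

φ(1432829) = 1432829 · (1 − 1/61) · (1 − 1/83) · (1 − 1/283)
       = 1432829 · 1387440/1432829 = 1387440.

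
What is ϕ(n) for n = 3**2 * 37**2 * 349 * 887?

2464157376

φ(3814125723) = 3814125723 · (1 − 1/3) · (1 − 1/37) · (1 − 1/349) · (1 − 1/887)
       = 3814125723 · 22199616/34361493 = 2464157376.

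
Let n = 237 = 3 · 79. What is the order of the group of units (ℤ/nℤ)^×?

156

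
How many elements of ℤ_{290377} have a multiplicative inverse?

241920

First factor: 290377 = 17 · 19 · 29 · 31.
φ(290377) = 290377 · (1 − 1/17) · (1 − 1/19) · (1 − 1/29) · (1 − 1/31)
       = 290377 · 241920/290377 = 241920.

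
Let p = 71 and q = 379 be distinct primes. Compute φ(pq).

26460

φ(pq) = (p−1)(q−1) = 70 · 378 = 26460.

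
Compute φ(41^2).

1640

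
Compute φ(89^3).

697048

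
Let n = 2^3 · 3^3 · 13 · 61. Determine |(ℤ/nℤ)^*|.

51840

φ(171288) = 171288 · (1 − 1/2) · (1 − 1/3) · (1 − 1/13) · (1 − 1/61)
       = 171288 · 1440/4758 = 51840.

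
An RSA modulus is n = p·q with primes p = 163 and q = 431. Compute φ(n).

69660

φ(70253) = 70253 · (1 − 1/163) · (1 − 1/431)
       = 70253 · 69660/70253 = 69660.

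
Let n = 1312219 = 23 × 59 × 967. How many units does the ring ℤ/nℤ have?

1232616

φ(1312219) = 1312219 · (1 − 1/23) · (1 − 1/59) · (1 − 1/967)
       = 1312219 · 1232616/1312219 = 1232616.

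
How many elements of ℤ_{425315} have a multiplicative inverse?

425315 = 5 · 11**2 · 19 · 37.
φ(5) = 5 − 1 = 4.
φ(11^2) = 11^1·(11−1) = 11·10 = 110.
φ(19) = 19 − 1 = 18.
φ(37) = 37 − 1 = 36.
Multiply: 4 · 110 · 18 · 36 = 285120.

285120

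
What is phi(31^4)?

893730

φ(923521) = 923521 · (1 − 1/31)
       = 923521 · 30/31 = 893730.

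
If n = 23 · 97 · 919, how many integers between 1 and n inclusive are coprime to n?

φ(2050289) = 2050289 · (1 − 1/23) · (1 − 1/97) · (1 − 1/919)
       = 2050289 · 1938816/2050289 = 1938816.

1938816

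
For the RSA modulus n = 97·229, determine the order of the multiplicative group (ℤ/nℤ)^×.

21888

φ(97) = 97 − 1 = 96.
φ(229) = 229 − 1 = 228.
φ(22213) = 96 × 228 = 21888.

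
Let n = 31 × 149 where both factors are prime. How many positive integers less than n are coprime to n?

φ(pq) = (p−1)(q−1) = 30 · 148 = 4440.

4440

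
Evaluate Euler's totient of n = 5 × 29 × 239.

26656

φ(34655) = 34655 · (1 − 1/5) · (1 − 1/29) · (1 − 1/239)
       = 34655 · 26656/34655 = 26656.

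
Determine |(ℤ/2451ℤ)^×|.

Prime factorization: 2451 = 3 × 19 × 43.
φ(2451) = 2451 · (1 − 1/3) · (1 − 1/19) · (1 − 1/43)
       = 2451 · 1512/2451 = 1512.

1512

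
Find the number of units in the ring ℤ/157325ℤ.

100800

157325 = 5^2 · 7 · 29 · 31.
φ(157325) = 157325 · (1 − 1/5) · (1 − 1/7) · (1 − 1/29) · (1 − 1/31)
       = 157325 · 20160/31465 = 100800.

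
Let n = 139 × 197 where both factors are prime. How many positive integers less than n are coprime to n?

27048

φ(n) = (p − 1)(q − 1) = (139−1)(197−1) = 138·196 = 27048.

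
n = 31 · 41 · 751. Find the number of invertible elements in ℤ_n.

900000

φ(954521) = 954521 · (1 − 1/31) · (1 − 1/41) · (1 − 1/751)
       = 954521 · 900000/954521 = 900000.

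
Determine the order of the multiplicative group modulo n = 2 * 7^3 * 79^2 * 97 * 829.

144002686464

φ(2) = 2 − 1 = 1.
φ(7^3) = 7^3 − 7^2 = 343 − 49 = 294.
φ(79^2) = 79^1·(79−1) = 79·78 = 6162.
φ(97) = 97 − 1 = 96.
φ(829) = 829 − 1 = 828.
Multiply: 1 · 294 · 6162 · 96 · 828 = 144002686464.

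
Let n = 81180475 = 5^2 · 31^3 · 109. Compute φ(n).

62272800

φ(81180475) = 81180475 · (1 − 1/5) · (1 − 1/31) · (1 − 1/109)
       = 81180475 · 12960/16895 = 62272800.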